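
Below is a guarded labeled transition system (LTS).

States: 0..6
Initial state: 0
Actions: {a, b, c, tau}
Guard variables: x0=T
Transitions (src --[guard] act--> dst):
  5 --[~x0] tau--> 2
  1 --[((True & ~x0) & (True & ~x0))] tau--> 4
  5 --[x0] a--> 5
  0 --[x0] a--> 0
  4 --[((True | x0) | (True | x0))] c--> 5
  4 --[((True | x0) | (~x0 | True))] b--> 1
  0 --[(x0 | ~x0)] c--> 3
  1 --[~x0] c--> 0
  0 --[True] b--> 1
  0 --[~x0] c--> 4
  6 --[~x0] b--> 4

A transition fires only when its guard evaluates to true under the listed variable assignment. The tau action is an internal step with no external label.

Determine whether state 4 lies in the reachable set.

Answer: UNREACHABLE

Trace:
After dropping false guards: 6 live edges.
L0 = {0}
L1 = {1,3}  now seen {0,1,3}
Reachable = {0,1,3}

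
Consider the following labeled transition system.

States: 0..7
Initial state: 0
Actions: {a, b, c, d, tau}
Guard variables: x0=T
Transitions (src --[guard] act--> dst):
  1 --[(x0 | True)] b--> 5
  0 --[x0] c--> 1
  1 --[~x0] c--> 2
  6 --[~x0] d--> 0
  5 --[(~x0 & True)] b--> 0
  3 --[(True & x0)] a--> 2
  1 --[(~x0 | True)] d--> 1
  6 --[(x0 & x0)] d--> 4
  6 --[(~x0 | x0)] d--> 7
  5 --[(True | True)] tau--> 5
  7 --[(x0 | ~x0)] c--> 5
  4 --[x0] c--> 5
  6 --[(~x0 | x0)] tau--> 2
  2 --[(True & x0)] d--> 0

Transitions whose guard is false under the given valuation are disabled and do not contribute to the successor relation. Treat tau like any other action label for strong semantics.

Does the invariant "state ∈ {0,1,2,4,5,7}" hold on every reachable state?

Inv-set: {0,1,2,4,5,7}
Reach set: {0,1,5}
  0: safe
  1: safe
  5: safe

Answer: INVARIANT HOLDS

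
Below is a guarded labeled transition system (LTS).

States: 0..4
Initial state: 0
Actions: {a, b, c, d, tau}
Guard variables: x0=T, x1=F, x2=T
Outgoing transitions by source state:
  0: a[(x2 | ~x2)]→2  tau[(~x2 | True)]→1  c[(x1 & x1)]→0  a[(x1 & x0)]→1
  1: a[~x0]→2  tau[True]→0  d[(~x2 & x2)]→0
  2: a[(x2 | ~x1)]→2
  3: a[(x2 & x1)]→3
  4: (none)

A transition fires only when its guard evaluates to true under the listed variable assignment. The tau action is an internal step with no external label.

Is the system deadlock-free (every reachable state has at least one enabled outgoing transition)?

Answer: DEADLOCK-FREE

Trace:
Reachable = {0,1,2}
  0: a→2  tau→1  [2 exit(s)]
  1: tau→0  [1 exit(s)]
  2: a→2  [1 exit(s)]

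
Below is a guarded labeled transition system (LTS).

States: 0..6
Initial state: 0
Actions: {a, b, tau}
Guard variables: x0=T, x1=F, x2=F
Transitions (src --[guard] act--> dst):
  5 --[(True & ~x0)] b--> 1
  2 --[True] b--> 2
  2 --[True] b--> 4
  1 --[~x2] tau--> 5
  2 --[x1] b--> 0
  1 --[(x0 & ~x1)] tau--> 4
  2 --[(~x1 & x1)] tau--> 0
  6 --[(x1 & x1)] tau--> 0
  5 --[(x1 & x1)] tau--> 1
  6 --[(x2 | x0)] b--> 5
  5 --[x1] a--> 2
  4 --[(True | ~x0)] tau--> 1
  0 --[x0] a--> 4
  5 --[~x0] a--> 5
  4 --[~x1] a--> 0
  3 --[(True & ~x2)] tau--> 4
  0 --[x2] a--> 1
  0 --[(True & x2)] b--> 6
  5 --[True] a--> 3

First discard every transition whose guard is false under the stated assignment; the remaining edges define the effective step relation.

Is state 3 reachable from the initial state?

Guard filter leaves 10 enabled edge(s).
Layer 0: {0}
Layer 1: {4}  now seen {0,4}
Layer 2: {1}  now seen {0,1,4}
Layer 3: {5}  now seen {0,1,4,5}
Layer 4: {3}  now seen {0,1,3,4,5}
Reachable = {0,1,3,4,5}
trace reaching 3: a·tau·tau·a

Answer: REACHABLE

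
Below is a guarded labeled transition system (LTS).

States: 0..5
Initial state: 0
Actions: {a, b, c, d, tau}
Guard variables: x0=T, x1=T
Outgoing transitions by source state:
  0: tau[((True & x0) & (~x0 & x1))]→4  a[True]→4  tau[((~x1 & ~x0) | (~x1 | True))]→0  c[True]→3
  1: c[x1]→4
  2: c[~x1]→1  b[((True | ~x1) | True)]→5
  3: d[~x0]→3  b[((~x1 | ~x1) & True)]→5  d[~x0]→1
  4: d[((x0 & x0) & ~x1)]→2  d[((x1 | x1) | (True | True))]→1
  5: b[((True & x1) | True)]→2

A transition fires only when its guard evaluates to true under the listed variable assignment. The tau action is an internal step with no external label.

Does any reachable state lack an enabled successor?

Reach set: {0,1,3,4}
  0: a→4  c→3  tau→0  [deg 3]
  1: c→4  [deg 1]
  3: ∅  [deadlock]
  4: d→1  [deg 1]
trace reaching 3: c

Answer: DEADLOCK at state 3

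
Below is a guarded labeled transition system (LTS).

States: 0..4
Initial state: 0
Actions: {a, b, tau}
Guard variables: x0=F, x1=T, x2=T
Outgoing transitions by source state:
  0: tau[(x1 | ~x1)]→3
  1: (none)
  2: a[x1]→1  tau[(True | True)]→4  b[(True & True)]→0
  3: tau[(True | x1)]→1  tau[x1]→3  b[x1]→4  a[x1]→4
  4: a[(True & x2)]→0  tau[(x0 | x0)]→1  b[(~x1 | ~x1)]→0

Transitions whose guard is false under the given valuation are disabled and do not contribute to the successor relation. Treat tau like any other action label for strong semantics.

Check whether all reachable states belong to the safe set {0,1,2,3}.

Safe = {0,1,2,3}
R = {0,1,3,4}
  0: ok
  1: ok
  3: ok
  4: ✗ unsafe
reach 4 via tau·b — violates

Answer: INVARIANT VIOLATED at state 4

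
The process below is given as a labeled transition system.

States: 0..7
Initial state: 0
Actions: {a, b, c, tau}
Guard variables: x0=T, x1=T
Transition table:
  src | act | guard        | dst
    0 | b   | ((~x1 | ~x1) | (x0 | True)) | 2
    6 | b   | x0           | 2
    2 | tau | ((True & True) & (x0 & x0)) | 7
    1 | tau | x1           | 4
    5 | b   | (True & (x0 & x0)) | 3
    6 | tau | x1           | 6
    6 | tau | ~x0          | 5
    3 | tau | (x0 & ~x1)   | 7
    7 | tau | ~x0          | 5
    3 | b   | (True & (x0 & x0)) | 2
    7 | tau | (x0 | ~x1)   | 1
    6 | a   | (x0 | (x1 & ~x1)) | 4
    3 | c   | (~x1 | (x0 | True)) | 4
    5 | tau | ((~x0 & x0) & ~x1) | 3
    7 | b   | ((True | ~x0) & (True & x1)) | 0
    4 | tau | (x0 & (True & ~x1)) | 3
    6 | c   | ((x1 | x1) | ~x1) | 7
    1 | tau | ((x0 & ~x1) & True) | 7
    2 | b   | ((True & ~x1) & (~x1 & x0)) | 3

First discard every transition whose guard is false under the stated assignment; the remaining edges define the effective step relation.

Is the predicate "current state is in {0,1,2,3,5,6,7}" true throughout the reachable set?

Safe = {0,1,2,3,5,6,7}
Reach set: {0,1,2,4,7}
  0: ok
  1: ok
  2: ok
  4: outside
  7: ok
reach 4 via b·tau·tau·tau — violates

Answer: INVARIANT VIOLATED at state 4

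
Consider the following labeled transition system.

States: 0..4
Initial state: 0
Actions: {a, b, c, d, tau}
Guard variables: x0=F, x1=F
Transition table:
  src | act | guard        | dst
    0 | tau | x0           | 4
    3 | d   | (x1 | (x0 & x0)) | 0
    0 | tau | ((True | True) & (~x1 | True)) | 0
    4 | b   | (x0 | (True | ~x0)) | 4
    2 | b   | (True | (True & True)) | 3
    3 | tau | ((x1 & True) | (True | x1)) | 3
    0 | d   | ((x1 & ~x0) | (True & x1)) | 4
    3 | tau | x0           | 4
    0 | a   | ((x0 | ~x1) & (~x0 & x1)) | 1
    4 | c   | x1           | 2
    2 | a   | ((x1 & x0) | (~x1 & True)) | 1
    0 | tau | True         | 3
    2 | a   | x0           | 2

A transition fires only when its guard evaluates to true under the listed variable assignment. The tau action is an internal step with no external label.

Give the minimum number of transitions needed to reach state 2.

Answer: UNREACHABLE

Analysis:
Layered search for 2:
  L0 = {0}
  L1 = {3}
2 never appears.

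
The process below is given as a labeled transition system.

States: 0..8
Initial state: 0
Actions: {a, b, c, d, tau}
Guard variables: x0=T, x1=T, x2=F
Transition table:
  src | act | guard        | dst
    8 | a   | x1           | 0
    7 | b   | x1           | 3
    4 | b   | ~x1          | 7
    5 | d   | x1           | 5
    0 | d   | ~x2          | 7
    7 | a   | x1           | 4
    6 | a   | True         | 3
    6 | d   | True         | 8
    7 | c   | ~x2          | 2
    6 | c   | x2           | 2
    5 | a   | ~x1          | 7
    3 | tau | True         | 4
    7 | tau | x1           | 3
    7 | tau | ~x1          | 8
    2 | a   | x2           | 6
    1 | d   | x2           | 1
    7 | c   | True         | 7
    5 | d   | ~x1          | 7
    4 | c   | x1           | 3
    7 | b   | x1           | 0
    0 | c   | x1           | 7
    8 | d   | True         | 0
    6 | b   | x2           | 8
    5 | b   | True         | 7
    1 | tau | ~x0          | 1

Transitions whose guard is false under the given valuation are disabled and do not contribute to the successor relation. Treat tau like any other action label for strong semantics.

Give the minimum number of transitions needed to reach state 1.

Answer: UNREACHABLE

Analysis:
Breadth-first toward 1:
  L0 = {0}
  L1 = {7}
  L2 = {2,3,4}
1 never appears.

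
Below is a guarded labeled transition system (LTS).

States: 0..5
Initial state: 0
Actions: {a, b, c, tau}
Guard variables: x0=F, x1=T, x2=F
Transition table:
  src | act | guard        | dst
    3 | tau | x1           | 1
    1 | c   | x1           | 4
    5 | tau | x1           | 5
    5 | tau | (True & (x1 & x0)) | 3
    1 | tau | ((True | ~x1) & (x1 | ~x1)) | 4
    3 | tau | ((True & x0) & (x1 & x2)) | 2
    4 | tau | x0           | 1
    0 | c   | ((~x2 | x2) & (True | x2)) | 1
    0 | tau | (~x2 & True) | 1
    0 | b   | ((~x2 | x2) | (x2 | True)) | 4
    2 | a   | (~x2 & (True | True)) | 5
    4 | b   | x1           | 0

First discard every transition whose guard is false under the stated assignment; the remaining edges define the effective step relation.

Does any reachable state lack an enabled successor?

Reachable = {0,1,4}
  0: b→4  c→1  tau→1  [3 exit(s)]
  1: c→4  tau→4  [2 exit(s)]
  4: b→0  [1 exit(s)]

Answer: DEADLOCK-FREE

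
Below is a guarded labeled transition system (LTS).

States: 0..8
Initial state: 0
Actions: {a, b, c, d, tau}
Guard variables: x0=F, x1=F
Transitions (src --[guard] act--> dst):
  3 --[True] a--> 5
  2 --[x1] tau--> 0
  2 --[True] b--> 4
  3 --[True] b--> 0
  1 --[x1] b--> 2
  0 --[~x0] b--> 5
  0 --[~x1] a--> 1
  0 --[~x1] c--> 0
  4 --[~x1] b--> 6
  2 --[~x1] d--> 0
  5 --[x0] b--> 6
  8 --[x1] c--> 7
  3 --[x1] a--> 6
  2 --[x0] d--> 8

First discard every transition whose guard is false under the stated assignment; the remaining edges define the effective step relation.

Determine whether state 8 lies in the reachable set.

Answer: UNREACHABLE

Analysis:
Guard filter leaves 8 enabled edge(s).
Layer 0: {0}
Layer 1: {1,5}  cumulative {0,1,5}
Reachable = {0,1,5}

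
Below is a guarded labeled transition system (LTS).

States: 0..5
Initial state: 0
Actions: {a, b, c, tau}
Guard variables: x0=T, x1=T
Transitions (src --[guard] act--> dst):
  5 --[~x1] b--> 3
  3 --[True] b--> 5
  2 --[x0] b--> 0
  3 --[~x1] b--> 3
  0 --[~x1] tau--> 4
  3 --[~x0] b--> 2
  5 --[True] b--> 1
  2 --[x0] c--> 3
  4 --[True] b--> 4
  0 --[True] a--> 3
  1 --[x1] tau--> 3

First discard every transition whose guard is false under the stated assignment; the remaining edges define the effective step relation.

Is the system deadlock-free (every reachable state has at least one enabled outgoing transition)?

Answer: DEADLOCK-FREE

Working:
R = {0,1,3,5}
  0: a→3  [deg 1]
  1: tau→3  [deg 1]
  3: b→5  [deg 1]
  5: b→1  [deg 1]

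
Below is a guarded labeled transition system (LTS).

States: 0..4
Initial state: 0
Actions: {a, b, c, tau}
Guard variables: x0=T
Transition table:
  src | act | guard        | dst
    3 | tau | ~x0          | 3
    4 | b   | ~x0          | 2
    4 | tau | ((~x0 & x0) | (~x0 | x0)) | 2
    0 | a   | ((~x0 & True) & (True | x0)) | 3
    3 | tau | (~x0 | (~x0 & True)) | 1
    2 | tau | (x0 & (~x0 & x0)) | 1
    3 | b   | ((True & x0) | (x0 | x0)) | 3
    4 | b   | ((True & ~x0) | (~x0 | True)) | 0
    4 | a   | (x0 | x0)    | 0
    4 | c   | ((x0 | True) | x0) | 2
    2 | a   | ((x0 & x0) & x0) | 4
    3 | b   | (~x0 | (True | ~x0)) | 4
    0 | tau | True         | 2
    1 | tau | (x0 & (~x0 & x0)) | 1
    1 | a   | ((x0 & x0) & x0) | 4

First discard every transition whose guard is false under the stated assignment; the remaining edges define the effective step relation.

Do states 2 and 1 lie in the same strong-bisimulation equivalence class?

Refine partition for ~:
  π0 = {{0,1,2,3,4}}
  π1 = {{0},{1,2},{3},{4}}
4 equivalence class(es) (converged in 2)
class of 2: {1,2}; class of 1: {1,2}

Answer: BISIMILAR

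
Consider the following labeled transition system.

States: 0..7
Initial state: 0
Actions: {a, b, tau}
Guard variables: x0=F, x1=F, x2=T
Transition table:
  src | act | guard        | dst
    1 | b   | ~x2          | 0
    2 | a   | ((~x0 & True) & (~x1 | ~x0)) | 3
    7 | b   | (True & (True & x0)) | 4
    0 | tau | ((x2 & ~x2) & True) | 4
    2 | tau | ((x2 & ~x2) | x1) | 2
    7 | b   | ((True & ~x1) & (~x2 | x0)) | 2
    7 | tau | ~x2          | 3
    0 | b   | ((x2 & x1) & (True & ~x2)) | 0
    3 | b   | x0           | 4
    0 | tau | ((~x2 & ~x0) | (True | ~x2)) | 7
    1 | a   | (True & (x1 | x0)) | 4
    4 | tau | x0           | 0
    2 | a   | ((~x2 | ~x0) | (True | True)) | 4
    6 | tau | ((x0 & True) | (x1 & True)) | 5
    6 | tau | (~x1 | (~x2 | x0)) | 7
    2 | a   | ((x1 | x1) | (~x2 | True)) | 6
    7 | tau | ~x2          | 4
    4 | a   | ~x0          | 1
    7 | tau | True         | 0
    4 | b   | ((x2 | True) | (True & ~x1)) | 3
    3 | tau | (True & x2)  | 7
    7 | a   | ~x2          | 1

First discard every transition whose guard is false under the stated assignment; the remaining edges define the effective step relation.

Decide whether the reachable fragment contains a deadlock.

Reach set: {0,7}
  0: tau→7  [deg 1]
  7: tau→0  [deg 1]

Answer: DEADLOCK-FREE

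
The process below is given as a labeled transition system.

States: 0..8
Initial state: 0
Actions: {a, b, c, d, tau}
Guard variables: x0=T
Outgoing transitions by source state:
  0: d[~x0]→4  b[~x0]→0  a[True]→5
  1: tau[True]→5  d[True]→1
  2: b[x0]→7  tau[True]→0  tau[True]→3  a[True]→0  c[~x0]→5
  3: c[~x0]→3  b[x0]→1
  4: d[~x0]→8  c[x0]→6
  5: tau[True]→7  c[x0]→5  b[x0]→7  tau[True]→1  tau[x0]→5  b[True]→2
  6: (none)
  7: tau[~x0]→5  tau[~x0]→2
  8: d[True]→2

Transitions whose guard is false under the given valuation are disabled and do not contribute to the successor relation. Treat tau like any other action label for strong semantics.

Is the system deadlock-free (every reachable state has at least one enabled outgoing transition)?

Answer: DEADLOCK at state 7

Analysis:
R = {0,1,2,3,5,7}
  0: a→5  [1 out]
  1: d→1  tau→5  [2 out]
  2: a→0  b→7  tau→0  tau→3  [4 out]
  3: b→1  [1 out]
  5: b→2  b→7  c→5  tau→1  tau→5  tau→7  [6 out]
  7: ∅  [no exit]
trace reaching 7: a·tau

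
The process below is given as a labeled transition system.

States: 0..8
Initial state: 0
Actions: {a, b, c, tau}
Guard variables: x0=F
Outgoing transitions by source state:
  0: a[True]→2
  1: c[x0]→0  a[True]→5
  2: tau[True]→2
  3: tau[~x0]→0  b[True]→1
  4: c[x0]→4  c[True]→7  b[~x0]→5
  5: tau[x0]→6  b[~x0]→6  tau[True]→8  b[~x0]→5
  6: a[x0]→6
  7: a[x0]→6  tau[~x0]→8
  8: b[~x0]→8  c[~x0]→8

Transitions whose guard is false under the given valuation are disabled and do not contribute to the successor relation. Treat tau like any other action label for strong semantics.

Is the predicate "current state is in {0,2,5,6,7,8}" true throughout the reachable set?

Safe = {0,2,5,6,7,8}
Reachable = {0,2}
  0: safe
  2: safe

Answer: INVARIANT HOLDS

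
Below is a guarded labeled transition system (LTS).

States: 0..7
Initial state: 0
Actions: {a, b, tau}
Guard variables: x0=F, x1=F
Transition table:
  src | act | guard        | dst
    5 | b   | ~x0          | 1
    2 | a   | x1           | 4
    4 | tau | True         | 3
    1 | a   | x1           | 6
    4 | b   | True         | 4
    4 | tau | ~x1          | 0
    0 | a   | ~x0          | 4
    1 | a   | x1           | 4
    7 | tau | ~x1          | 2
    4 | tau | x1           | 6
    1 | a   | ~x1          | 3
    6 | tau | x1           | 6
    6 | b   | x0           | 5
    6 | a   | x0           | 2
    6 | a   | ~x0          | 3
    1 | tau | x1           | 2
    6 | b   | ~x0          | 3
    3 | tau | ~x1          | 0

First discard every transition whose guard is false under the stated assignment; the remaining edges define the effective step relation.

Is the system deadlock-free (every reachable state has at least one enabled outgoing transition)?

Answer: DEADLOCK-FREE

Working:
Reachable = {0,3,4}
  0: a→4  [deg 1]
  3: tau→0  [deg 1]
  4: b→4  tau→0  tau→3  [deg 3]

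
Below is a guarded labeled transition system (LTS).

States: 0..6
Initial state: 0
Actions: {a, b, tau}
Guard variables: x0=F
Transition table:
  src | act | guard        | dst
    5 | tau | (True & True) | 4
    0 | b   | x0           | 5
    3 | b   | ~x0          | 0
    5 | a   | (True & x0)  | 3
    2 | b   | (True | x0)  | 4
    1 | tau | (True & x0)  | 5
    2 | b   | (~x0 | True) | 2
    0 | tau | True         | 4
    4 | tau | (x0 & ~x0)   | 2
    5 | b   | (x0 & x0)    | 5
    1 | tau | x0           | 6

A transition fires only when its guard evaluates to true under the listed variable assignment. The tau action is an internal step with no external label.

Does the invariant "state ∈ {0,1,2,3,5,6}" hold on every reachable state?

Answer: INVARIANT VIOLATED at state 4

Working:
Safe = {0,1,2,3,5,6}
Reachable = {0,4}
  0: ✓
  4: ✗ unsafe
witness against invariant: tau → 4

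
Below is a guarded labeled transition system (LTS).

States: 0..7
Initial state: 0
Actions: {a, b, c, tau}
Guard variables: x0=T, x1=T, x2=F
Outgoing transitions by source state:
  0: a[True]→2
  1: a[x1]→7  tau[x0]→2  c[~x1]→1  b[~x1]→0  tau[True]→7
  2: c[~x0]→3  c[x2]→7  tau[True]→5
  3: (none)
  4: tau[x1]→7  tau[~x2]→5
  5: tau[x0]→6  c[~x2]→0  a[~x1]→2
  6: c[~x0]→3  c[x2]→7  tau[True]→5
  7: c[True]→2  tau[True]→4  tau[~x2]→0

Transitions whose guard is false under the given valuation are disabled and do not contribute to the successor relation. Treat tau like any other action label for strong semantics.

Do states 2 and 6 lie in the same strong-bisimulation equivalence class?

Compute ~ classes (split until stable):
  P[0] = {{0,1,2,3,4,5,6,7}}
  P[1] = {{0},{1},{2,4,6},{3},{5,7}}
  P[2] = {{0},{1},{2,4,6},{3},{5},{7}}
  P[3] = {{0},{1},{2,6},{3},{4},{5},{7}}
stable after 4 split(s): 7 block(s)
2∈{2,6}, 6∈{2,6}

Answer: BISIMILAR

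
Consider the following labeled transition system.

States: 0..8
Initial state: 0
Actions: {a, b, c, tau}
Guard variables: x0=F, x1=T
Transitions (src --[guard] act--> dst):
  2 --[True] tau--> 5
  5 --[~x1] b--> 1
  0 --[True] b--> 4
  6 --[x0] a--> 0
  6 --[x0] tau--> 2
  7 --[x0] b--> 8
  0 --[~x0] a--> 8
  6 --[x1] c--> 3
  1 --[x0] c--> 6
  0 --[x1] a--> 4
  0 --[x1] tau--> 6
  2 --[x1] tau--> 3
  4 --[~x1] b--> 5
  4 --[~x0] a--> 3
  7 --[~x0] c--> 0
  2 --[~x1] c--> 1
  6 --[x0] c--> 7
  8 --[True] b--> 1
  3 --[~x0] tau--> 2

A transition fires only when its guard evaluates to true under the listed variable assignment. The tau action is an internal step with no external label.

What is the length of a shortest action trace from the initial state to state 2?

Answer: 3

Working:
BFS to 2:
  Layer 0: {0}
  Layer 1: {4,6,8}
  Layer 2: {1,3}
  Layer 3: {2}
2 enters at depth 3; path a·a·tau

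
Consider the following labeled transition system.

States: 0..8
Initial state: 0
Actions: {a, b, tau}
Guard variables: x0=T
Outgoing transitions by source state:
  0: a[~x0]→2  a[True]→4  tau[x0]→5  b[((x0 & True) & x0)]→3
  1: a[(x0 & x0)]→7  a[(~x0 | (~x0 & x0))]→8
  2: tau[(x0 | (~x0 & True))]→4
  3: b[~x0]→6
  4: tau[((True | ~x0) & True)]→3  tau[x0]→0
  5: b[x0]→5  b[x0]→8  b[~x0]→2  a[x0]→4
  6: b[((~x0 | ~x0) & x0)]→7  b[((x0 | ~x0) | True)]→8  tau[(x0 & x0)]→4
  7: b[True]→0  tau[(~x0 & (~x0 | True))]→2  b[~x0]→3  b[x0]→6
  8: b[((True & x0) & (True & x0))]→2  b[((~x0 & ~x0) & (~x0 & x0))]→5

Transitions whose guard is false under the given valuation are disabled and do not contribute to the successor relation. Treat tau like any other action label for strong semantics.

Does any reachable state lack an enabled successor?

Answer: DEADLOCK at state 3

Trace:
Reachable = {0,2,3,4,5,8}
  0: a→4  b→3  tau→5  [3 out]
  2: tau→4  [1 out]
  3: ∅  [deadlock]
  4: tau→0  tau→3  [2 out]
  5: a→4  b→5  b→8  [3 out]
  8: b→2  [1 out]
witness 3: b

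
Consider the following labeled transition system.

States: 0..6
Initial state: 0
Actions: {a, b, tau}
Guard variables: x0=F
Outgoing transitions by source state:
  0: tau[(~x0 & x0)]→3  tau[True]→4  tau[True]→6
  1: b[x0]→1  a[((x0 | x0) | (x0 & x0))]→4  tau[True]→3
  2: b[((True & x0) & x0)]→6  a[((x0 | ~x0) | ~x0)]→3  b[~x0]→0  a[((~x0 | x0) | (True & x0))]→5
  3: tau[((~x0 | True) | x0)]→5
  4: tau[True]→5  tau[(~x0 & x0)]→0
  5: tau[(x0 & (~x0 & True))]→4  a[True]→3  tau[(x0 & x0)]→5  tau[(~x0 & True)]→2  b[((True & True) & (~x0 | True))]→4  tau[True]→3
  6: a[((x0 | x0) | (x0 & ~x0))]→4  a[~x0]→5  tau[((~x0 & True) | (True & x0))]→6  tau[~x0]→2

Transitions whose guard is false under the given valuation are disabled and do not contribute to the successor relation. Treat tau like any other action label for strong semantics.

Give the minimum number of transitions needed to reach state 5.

Answer: 2

Working:
BFS to 5:
  Layer 0: {0}
  Layer 1: {4,6}
  Layer 2: {2,5}
depth(5)=2, e.g. tau·tau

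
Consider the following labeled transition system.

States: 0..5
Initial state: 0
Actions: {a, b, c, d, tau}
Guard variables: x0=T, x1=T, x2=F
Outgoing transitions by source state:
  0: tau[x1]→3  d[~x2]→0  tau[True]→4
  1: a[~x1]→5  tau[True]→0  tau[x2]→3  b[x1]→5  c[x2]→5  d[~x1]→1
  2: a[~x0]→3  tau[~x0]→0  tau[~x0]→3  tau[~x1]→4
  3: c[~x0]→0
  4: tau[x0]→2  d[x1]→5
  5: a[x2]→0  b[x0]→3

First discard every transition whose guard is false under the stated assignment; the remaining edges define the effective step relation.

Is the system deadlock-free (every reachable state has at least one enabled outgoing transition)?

Answer: DEADLOCK at state 2

Analysis:
Reachable = {0,2,3,4,5}
  0: d→0  tau→3  tau→4  [3 out]
  2: ∅  [deadlock]
  3: ∅  [deadlock]
  4: d→5  tau→2  [2 out]
  5: b→3  [1 out]
trace reaching 2: tau·tau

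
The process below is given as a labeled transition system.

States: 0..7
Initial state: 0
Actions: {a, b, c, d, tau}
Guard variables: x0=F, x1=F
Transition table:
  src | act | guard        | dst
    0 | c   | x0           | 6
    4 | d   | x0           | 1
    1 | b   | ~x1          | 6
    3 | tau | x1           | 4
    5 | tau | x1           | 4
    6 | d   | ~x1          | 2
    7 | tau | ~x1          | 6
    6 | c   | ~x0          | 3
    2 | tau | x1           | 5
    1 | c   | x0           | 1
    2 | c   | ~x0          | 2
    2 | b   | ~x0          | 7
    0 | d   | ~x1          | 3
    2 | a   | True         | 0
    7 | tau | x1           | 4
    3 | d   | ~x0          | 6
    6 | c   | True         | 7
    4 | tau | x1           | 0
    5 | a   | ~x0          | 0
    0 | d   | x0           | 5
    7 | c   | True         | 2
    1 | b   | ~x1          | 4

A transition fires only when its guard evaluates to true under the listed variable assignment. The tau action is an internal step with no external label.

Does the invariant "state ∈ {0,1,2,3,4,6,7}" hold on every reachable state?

Answer: INVARIANT HOLDS

Analysis:
Allowed set {0,1,2,3,4,6,7}
Reachable = {0,2,3,6,7}
  0: ok
  2: ok
  3: ok
  6: ok
  7: ok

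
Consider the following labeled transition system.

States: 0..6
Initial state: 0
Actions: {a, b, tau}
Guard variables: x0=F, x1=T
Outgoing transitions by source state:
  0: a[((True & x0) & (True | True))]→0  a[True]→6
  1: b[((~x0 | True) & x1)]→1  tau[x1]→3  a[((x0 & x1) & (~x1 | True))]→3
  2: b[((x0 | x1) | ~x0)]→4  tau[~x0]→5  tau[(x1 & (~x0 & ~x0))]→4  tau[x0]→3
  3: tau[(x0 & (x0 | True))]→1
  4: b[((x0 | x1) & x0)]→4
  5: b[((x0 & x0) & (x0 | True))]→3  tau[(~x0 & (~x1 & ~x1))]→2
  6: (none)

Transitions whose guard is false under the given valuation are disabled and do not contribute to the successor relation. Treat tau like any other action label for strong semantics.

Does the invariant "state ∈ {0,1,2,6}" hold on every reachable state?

Answer: INVARIANT HOLDS

Trace:
Allowed set {0,1,2,6}
Reach set: {0,6}
  0: safe
  6: safe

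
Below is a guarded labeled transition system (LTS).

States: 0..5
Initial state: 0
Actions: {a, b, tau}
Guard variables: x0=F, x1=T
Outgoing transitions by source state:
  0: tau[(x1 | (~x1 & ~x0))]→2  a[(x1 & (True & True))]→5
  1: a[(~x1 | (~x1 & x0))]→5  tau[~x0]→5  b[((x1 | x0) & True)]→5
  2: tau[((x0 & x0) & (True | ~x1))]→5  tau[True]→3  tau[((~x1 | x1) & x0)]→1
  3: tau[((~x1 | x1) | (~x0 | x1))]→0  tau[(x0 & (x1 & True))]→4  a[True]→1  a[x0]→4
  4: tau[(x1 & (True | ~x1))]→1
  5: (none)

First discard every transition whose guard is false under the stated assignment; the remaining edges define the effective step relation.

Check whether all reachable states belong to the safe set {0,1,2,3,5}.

Allowed set {0,1,2,3,5}
R = {0,1,2,3,5}
  0: ✓
  1: ✓
  2: ✓
  3: ✓
  5: ✓

Answer: INVARIANT HOLDS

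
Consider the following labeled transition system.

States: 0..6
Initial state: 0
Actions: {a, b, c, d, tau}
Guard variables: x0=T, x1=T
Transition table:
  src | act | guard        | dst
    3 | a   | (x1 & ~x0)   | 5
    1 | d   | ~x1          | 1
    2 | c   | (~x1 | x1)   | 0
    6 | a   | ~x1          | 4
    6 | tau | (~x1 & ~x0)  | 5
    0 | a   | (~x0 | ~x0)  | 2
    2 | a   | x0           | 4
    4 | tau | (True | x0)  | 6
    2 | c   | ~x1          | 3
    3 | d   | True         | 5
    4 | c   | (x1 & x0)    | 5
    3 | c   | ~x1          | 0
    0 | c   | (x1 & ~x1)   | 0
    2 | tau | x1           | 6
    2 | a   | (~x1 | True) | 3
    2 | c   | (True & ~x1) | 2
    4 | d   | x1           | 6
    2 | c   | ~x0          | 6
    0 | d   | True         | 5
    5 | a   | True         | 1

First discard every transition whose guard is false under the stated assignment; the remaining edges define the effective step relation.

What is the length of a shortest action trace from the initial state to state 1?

Answer: 2

Analysis:
Layered search for 1:
  L0 = {0}
  L1 = {5}
  L2 = {1}
depth(1)=2, e.g. d·a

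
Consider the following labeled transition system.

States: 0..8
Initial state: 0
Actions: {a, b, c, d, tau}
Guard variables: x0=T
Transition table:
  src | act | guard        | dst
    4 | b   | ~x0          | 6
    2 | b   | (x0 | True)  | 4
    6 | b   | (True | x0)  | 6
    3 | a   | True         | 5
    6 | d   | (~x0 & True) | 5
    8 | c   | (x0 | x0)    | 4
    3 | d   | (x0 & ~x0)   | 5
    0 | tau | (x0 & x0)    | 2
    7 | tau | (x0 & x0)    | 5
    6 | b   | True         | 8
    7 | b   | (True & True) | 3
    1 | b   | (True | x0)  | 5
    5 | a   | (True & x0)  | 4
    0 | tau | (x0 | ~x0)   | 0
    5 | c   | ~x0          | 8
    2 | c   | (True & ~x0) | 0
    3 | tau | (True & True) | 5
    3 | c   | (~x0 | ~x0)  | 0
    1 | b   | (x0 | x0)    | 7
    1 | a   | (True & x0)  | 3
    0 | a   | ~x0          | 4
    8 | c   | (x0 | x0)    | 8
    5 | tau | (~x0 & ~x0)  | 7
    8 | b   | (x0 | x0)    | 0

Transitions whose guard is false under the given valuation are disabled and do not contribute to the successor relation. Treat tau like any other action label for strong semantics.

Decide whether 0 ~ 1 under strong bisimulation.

Answer: NOT BISIMILAR

Trace:
Compute ~ classes (split until stable):
  P[0] = {{0,1,2,3,4,5,6,7,8}}
  P[1] = {{0},{1},{2,6},{3},{4},{5},{7},{8}}
  P[2] = {{0},{1},{2},{3},{4},{5},{6},{7},{8}}
stable after 3 split(s): 9 block(s)
0∈{0}, 1∈{1}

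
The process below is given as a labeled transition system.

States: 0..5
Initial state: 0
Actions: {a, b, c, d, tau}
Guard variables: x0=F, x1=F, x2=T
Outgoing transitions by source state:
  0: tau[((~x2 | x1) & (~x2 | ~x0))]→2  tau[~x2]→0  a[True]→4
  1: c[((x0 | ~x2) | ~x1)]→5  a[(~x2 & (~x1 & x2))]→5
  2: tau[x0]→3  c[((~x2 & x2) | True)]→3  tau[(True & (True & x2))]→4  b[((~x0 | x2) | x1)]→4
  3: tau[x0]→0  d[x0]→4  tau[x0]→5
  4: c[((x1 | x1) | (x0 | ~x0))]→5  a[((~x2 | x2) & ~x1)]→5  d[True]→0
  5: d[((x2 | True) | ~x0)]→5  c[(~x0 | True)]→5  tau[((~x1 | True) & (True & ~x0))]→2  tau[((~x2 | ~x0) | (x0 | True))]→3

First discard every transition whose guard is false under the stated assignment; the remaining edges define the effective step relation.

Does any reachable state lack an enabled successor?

Reachable = {0,2,3,4,5}
  0: a→4  [1 out]
  2: b→4  c→3  tau→4  [3 out]
  3: ∅  [STUCK]
  4: a→5  c→5  d→0  [3 out]
  5: c→5  d→5  tau→2  tau→3  [4 out]
trace reaching 3: a·c·tau

Answer: DEADLOCK at state 3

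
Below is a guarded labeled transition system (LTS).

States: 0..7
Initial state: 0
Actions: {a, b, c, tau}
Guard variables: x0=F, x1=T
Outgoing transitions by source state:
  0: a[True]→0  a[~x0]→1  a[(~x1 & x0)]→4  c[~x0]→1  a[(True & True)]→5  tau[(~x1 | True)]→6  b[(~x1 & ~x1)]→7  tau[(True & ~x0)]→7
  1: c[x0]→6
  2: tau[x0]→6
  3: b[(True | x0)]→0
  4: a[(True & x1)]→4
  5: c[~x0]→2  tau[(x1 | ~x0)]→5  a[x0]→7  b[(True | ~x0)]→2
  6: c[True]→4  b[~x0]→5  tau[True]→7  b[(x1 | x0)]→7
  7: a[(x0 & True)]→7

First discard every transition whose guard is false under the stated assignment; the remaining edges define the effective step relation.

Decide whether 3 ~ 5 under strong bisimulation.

Answer: NOT BISIMILAR

Working:
Bisimulation quotient by refinement:
  P[0] = {{0,1,2,3,4,5,6,7}}
  P[1] = {{0},{1,2,7},{3},{4},{5,6}}
  P[2] = {{0},{1,2,7},{3},{4},{5},{6}}
stable after 3 split(s): 6 block(s)
3∈{3}, 5∈{5}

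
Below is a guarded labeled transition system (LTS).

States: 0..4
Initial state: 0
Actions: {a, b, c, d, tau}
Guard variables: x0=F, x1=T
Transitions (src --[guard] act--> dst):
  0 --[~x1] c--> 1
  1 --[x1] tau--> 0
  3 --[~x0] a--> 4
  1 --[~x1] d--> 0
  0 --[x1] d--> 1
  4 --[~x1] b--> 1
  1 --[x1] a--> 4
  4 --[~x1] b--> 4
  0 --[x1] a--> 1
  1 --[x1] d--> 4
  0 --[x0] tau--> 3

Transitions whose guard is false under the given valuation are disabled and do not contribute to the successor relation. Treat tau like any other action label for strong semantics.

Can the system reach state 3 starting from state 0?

Answer: UNREACHABLE

Trace:
6 transition(s) survive guard evaluation.
Layer 0: {0}
Layer 1: {1}  now seen {0,1}
Layer 2: {4}  now seen {0,1,4}
Reach set: {0,1,4}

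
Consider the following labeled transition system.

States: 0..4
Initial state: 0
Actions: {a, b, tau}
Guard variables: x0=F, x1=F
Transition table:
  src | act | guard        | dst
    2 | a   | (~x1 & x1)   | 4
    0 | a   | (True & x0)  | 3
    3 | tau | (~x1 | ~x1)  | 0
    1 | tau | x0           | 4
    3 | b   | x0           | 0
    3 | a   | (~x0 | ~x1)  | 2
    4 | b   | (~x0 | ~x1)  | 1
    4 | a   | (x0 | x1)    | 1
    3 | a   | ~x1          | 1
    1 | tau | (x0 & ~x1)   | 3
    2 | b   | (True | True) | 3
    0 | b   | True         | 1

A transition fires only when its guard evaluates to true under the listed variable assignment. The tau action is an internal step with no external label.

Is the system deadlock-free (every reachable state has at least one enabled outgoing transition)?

Answer: DEADLOCK at state 1

Trace:
Reachable = {0,1}
  0: b→1  [1 exit(s)]
  1: ∅  [no exit]
witness 1: b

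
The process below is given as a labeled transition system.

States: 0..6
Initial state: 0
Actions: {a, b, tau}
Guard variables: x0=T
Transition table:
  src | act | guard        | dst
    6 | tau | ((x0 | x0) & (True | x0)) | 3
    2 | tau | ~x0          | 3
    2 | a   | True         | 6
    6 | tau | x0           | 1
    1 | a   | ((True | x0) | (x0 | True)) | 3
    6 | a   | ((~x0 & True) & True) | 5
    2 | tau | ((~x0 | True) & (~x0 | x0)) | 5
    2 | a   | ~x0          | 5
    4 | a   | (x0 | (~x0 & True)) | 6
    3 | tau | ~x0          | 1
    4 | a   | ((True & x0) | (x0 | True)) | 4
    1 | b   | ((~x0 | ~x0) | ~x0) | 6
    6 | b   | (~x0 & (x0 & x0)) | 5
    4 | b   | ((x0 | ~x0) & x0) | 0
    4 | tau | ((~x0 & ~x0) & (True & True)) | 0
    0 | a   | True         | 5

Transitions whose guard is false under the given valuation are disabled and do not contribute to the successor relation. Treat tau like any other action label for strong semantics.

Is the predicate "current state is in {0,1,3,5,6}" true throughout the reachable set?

Answer: INVARIANT HOLDS

Trace:
Safe = {0,1,3,5,6}
R = {0,5}
  0: ok
  5: ok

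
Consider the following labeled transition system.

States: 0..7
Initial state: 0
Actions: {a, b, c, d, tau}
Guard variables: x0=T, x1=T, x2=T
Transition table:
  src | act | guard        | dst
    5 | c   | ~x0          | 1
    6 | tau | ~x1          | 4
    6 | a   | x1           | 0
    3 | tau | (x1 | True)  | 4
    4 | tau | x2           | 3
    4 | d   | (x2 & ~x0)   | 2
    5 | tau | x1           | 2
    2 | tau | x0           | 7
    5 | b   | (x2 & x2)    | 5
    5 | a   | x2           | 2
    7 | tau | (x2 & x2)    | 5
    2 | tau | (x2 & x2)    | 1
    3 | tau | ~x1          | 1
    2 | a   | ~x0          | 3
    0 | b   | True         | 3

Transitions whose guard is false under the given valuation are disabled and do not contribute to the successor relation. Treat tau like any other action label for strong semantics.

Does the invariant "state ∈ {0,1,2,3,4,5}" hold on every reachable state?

Allowed set {0,1,2,3,4,5}
R = {0,3,4}
  0: safe
  3: safe
  4: safe

Answer: INVARIANT HOLDS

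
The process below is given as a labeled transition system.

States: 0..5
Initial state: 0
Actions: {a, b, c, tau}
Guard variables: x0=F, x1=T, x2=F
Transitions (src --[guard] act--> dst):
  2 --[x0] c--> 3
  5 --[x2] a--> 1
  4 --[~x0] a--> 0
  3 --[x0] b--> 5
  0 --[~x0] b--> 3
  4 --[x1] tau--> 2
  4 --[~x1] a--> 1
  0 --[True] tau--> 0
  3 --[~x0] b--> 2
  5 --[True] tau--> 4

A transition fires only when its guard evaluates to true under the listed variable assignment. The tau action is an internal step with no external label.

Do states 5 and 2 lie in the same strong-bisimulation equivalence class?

Answer: NOT BISIMILAR

Working:
Refine partition for ~:
  P[0] = {{0,1,2,3,4,5}}
  P[1] = {{0},{1,2},{3},{4},{5}}
stable after 2 split(s): 5 block(s)
5∈{5}, 2∈{1,2}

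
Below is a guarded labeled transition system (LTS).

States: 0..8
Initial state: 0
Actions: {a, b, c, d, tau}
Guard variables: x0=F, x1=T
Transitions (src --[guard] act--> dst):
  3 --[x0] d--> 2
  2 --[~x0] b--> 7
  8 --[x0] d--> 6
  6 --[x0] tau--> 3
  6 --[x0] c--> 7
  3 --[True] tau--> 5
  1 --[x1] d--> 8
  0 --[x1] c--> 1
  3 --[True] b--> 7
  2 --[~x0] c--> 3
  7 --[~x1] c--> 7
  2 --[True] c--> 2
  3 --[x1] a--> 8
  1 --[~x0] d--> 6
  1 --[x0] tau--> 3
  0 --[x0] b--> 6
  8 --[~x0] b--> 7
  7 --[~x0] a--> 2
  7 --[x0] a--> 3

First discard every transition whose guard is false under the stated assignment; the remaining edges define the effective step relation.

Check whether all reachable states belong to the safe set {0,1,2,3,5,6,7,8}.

Answer: INVARIANT HOLDS

Trace:
Safe = {0,1,2,3,5,6,7,8}
Reachable = {0,1,2,3,5,6,7,8}
  0: ok
  1: ok
  2: ok
  3: ok
  5: ok
  6: ok
  7: ok
  8: ok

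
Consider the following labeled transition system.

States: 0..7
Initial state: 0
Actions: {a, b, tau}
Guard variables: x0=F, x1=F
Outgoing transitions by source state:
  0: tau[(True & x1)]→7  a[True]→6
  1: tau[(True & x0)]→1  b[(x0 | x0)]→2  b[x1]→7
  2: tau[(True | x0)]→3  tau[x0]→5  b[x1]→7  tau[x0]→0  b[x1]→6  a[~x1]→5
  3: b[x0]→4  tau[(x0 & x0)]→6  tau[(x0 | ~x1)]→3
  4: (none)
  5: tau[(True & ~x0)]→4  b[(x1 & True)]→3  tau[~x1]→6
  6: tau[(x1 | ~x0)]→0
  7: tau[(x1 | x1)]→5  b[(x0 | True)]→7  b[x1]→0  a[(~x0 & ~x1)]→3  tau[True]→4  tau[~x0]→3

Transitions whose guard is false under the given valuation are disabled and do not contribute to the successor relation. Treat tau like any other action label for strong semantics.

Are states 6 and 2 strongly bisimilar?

Answer: NOT BISIMILAR

Analysis:
Compute ~ classes (split until stable):
  round 0: {{0,1,2,3,4,5,6,7}}
  round 1: {{0},{1,4},{2},{3,5,6},{7}}
  round 2: {{0},{1,4},{2},{3},{5},{6},{7}}
7 equivalence class(es) (converged in 3)
6∈{6}, 2∈{2}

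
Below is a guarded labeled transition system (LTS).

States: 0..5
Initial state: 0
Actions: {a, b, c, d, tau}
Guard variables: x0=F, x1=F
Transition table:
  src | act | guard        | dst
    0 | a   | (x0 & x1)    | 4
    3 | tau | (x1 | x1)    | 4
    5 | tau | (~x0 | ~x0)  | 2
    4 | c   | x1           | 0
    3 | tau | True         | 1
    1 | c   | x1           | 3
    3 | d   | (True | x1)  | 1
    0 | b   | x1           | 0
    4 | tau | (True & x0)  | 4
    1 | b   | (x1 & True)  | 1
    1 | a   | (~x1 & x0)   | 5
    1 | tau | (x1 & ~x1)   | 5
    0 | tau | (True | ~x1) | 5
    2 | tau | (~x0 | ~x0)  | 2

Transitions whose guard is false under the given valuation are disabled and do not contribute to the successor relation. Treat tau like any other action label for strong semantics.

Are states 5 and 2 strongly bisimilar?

Bisimulation quotient by refinement:
  π0 = {{0,1,2,3,4,5}}
  π1 = {{0,2,5},{1,4},{3}}
3 equivalence class(es) (converged in 2)
class of 5: {0,2,5}; class of 2: {0,2,5}

Answer: BISIMILAR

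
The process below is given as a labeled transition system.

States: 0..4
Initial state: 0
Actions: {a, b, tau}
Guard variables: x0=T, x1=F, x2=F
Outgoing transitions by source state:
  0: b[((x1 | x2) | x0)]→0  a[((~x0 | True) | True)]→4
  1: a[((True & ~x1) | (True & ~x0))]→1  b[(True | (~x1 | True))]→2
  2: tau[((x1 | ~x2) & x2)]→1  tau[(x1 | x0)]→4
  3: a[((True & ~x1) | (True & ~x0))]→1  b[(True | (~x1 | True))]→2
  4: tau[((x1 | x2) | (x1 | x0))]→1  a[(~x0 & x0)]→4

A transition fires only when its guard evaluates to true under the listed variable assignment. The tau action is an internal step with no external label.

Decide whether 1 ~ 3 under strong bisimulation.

Refine partition for ~:
  round 0: {{0,1,2,3,4}}
  round 1: {{0,1,3},{2,4}}
  round 2: {{0},{1,3},{2},{4}}
4 equivalence class(es) (converged in 3)
1∈{1,3}, 3∈{1,3}

Answer: BISIMILAR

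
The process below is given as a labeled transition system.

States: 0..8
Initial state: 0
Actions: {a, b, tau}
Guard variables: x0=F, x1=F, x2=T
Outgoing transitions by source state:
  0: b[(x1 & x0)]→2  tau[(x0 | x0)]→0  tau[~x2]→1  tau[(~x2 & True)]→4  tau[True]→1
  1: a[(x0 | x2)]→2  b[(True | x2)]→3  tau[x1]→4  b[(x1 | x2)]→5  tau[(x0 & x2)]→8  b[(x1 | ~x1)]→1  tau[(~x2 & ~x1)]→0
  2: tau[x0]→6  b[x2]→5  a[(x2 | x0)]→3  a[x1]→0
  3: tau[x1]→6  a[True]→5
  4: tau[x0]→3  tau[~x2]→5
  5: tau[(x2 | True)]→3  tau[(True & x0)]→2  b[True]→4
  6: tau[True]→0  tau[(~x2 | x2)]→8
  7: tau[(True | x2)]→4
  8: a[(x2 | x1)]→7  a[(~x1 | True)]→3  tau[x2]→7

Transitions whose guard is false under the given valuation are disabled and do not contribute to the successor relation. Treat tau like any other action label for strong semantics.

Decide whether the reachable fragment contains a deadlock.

Reach set: {0,1,2,3,4,5}
  0: tau→1  [1 out]
  1: a→2  b→1  b→3  b→5  [4 out]
  2: a→3  b→5  [2 out]
  3: a→5  [1 out]
  4: ∅  [deadlock]
  5: b→4  tau→3  [2 out]
trace reaching 4: tau·b·b

Answer: DEADLOCK at state 4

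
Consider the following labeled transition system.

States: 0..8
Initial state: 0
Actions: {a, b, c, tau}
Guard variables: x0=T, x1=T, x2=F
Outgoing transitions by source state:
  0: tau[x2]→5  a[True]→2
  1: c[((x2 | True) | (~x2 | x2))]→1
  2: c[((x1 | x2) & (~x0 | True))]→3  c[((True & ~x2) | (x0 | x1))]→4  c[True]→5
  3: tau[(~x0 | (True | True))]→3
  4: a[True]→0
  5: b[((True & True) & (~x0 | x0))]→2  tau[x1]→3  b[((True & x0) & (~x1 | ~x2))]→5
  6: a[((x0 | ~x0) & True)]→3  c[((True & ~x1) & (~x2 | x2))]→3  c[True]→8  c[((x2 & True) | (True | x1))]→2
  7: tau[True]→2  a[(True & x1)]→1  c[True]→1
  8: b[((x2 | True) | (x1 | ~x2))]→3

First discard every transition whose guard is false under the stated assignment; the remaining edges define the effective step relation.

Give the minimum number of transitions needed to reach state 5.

BFS to 5:
  Layer 0: {0}
  Layer 1: {2}
  Layer 2: {3,4,5}
5 enters at depth 2; path a·c

Answer: 2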